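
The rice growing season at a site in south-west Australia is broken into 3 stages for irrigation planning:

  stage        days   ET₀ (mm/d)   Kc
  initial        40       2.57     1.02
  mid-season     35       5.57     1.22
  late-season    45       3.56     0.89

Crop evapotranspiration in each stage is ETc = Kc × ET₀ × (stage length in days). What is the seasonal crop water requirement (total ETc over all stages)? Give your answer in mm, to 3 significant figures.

485 mm

initial: 1.02 × 2.57 × 40 = 104.86 mm
mid-season: 1.22 × 5.57 × 35 = 237.84 mm
late-season: 0.89 × 3.56 × 45 = 142.58 mm
Seasonal total = 485.28 mm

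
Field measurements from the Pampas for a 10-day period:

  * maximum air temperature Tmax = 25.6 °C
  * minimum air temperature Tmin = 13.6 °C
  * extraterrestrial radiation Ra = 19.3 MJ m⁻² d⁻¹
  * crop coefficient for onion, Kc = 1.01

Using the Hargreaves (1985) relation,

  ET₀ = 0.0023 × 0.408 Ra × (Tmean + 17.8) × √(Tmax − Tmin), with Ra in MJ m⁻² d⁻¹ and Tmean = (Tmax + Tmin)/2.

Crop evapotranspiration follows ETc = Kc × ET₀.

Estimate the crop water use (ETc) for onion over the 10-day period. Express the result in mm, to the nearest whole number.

24 mm

Tmean = (25.6 + 13.6)/2 = 19.60 °C
0.408 Ra = 0.408 × 19.3 = 7.8744 mm/d equivalent
ET₀ = 0.0023 × 7.8744 × (19.60 + 17.8) × √12.0 = 0.0023 × 7.8744 × 37.40 × 3.4641 = 2.3464 mm/d
ETc = Kc × ET₀ = 1.01 × 2.3464 = 2.3699 mm/d
Over 10 days: 2.3699 × 10 = 23.699 mm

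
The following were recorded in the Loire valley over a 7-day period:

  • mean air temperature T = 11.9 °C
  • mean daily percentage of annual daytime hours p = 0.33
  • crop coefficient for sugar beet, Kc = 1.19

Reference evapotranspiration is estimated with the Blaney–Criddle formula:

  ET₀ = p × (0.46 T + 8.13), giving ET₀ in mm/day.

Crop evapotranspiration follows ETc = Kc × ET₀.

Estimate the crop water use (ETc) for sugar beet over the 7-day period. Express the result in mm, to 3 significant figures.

37.4 mm

ET₀ = 0.33 × (0.46 × 11.9 + 8.13) = 0.33 × 13.604 = 4.4893 mm/d
ETc = Kc × ET₀ = 1.19 × 4.4893 = 5.3423 mm/d
Over 7 days: 5.3423 × 7 = 37.396 mm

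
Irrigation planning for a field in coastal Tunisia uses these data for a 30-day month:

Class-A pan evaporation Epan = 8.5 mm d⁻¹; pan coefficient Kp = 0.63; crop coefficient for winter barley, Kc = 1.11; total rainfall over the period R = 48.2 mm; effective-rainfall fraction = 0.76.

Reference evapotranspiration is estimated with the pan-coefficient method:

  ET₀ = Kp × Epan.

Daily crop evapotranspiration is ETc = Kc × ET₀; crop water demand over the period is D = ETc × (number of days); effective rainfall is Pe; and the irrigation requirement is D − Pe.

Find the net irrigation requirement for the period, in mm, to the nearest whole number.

ET₀ = 0.63 × 8.5 = 5.3550 mm/d
ETc = Kc × ET₀ = 1.11 × 5.3550 = 5.9441 mm/d
Crop demand D = ETc × 30 d = 5.9441 × 30 = 178.323 mm
Pe = 0.76 × 48.2 = 36.632 mm
D − Pe = 178.323 − 36.632 = 141.691 mm

142 mm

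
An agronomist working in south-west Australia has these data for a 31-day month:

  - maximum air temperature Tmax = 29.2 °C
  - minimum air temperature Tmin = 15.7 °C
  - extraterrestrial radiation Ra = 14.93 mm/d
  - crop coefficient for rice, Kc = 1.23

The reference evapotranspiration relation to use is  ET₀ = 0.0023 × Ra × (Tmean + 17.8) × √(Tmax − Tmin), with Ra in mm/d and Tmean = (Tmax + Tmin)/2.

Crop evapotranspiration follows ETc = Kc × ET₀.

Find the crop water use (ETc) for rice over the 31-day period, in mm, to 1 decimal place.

193.6 mm

Tmean = (29.2 + 15.7)/2 = 22.45 °C
ET₀ = 0.0023 × 14.93 × (22.45 + 17.8) × √13.5 = 0.0023 × 14.93 × 40.25 × 3.6742 = 5.0783 mm/d
ETc = Kc × ET₀ = 1.23 × 5.0783 = 6.2463 mm/d
Over 31 days: 6.2463 × 31 = 193.635 mm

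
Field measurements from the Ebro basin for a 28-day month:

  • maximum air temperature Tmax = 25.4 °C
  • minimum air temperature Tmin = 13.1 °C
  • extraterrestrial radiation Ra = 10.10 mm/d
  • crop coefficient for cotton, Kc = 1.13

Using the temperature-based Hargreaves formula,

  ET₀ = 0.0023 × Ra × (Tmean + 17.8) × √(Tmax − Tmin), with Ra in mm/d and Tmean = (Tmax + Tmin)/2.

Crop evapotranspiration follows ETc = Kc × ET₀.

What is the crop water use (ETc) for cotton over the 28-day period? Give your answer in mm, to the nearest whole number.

96 mm

Tmean = (25.4 + 13.1)/2 = 19.25 °C
ET₀ = 0.0023 × 10.10 × (19.25 + 17.8) × √12.3 = 0.0023 × 10.10 × 37.05 × 3.5071 = 3.0185 mm/d
ETc = Kc × ET₀ = 1.13 × 3.0185 = 3.4109 mm/d
Over 28 days: 3.4109 × 28 = 95.505 mm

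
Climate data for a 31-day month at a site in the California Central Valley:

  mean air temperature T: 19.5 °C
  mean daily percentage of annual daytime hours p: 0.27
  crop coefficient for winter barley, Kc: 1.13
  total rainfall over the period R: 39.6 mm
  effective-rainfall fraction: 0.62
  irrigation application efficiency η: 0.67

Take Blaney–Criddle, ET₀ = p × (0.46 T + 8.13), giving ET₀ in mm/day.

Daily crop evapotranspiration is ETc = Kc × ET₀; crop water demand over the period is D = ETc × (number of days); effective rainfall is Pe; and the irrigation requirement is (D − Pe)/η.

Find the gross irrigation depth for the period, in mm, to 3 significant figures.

205 mm

ET₀ = 0.27 × (0.46 × 19.5 + 8.13) = 0.27 × 17.100 = 4.6170 mm/d
ETc = Kc × ET₀ = 1.13 × 4.6170 = 5.2172 mm/d
Crop demand D = ETc × 31 d = 5.2172 × 31 = 161.733 mm
Pe = 0.62 × 39.6 = 24.552 mm
D − Pe = 161.733 − 24.552 = 137.181 mm
Gross irrigation = 137.181 / 0.67 = 204.748 mm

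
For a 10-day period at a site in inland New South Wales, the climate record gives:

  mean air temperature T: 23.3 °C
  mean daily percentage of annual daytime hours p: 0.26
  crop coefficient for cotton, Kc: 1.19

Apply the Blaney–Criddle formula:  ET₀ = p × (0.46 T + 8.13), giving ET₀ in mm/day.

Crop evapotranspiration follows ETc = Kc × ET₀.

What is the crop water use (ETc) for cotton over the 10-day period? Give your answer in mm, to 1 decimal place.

ET₀ = 0.26 × (0.46 × 23.3 + 8.13) = 0.26 × 18.848 = 4.9005 mm/d
ETc = Kc × ET₀ = 1.19 × 4.9005 = 5.8316 mm/d
Over 10 days: 5.8316 × 10 = 58.316 mm

58.3 mm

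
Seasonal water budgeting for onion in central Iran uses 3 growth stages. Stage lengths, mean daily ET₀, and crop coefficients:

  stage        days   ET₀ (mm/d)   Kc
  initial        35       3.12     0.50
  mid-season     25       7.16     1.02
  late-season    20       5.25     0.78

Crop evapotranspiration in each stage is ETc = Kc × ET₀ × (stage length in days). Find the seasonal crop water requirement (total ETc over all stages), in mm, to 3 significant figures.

319 mm

initial: 0.50 × 3.12 × 35 = 54.60 mm
mid-season: 1.02 × 7.16 × 25 = 182.58 mm
late-season: 0.78 × 5.25 × 20 = 81.90 mm
Seasonal total = 319.08 mm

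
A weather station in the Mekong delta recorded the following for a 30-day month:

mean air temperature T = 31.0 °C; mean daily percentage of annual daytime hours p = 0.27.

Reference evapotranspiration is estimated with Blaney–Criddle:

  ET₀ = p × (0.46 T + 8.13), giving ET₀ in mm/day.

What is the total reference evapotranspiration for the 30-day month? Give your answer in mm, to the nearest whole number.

ET₀ = 0.27 × (0.46 × 31.0 + 8.13) = 0.27 × 22.390 = 6.0453 mm/d
Monthly total = 6.0453 × 30 = 181.359 mm

181 mm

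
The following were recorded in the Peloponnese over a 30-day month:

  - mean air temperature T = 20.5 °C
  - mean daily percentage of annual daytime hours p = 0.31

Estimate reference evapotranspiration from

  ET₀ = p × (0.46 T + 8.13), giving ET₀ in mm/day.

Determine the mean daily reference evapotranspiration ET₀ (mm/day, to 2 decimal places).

5.44 mm/day

ET₀ = 0.31 × (0.46 × 20.5 + 8.13) = 0.31 × 17.560 = 5.4436 mm/d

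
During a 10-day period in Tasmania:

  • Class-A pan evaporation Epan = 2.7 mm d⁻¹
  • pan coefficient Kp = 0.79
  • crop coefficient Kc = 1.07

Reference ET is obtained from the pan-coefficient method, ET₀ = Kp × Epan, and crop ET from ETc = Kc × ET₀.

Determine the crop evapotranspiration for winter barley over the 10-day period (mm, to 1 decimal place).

ET₀ = 0.79 × 2.7 = 2.1330 mm/d
ETc = Kc × ET₀ = 1.07 × 2.1330 = 2.2823 mm/d
Over 10 days: 2.2823 × 10 = 22.823 mm

22.8 mm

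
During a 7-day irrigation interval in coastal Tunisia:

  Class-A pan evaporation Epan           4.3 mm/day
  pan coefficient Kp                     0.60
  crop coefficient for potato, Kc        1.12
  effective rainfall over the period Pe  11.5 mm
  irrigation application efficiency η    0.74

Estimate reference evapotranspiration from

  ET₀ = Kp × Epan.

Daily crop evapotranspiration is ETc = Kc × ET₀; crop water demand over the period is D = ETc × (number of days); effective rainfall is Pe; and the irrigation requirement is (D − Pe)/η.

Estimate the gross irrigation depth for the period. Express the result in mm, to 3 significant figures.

11.8 mm

ET₀ = 0.60 × 4.3 = 2.5800 mm/d
ETc = Kc × ET₀ = 1.12 × 2.5800 = 2.8896 mm/d
Crop demand D = ETc × 7 d = 2.8896 × 7 = 20.227 mm
D − Pe = 20.227 − 11.5 = 8.727 mm
Gross irrigation = 8.727 / 0.74 = 11.793 mm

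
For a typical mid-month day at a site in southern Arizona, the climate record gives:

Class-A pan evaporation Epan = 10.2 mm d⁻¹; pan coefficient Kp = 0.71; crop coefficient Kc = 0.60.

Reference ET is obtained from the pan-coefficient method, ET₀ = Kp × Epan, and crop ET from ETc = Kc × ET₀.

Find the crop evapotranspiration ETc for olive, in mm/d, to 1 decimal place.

4.3 mm/d

ET₀ = 0.71 × 10.2 = 7.2420 mm/d
ETc = Kc × ET₀ = 0.60 × 7.2420 = 4.3452 mm/d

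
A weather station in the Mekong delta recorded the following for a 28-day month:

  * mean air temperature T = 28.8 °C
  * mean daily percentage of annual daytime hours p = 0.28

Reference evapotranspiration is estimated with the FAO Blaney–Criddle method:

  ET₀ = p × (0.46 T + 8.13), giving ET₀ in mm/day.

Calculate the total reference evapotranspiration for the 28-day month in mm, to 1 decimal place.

167.6 mm

ET₀ = 0.28 × (0.46 × 28.8 + 8.13) = 0.28 × 21.378 = 5.9858 mm/d
Monthly total = 5.9858 × 28 = 167.602 mm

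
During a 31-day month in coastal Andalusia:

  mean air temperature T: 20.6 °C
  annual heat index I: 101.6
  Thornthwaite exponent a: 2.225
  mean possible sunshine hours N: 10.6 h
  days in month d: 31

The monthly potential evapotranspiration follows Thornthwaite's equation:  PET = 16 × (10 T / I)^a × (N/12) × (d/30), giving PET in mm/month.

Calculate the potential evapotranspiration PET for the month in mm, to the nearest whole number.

70 mm

10T/I = 10 × 20.6 / 101.6 = 2.0276
(10T/I)^a = 2.0276^2.225 = 4.8199
Uncorrected PET = 16 × 4.8199 = 77.118 mm
Correction = (N/12)(d/30) = (10.6/12)(31/30) = 0.9128
PET = 77.118 × 0.9128 = 70.393 mm/month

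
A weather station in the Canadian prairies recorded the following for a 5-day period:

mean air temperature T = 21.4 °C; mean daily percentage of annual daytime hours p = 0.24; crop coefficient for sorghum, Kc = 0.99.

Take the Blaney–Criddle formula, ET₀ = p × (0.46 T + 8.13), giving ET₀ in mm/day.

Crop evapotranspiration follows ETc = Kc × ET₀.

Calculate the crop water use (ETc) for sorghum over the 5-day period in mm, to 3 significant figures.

ET₀ = 0.24 × (0.46 × 21.4 + 8.13) = 0.24 × 17.974 = 4.3138 mm/d
ETc = Kc × ET₀ = 0.99 × 4.3138 = 4.2707 mm/d
Over 5 days: 4.2707 × 5 = 21.354 mm

21.4 mm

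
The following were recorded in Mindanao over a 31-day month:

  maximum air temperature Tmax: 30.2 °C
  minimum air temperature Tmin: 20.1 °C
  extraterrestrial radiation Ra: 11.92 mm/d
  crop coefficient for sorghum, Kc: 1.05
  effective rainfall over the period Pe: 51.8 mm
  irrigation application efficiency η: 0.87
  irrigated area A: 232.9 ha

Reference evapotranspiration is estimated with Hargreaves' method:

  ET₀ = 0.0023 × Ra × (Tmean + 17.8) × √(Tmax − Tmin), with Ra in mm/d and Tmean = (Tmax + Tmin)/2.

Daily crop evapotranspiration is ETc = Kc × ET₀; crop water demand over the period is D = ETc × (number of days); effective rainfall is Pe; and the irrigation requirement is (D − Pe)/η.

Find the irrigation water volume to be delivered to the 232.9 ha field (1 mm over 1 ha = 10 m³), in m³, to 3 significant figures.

187000 m³

Tmean = (30.2 + 20.1)/2 = 25.15 °C
ET₀ = 0.0023 × 11.92 × (25.15 + 17.8) × √10.1 = 0.0023 × 11.92 × 42.95 × 3.1780 = 3.7421 mm/d
ETc = Kc × ET₀ = 1.05 × 3.7421 = 3.9292 mm/d
Crop demand D = ETc × 31 d = 3.9292 × 31 = 121.805 mm
D − Pe = 121.805 − 51.8 = 70.005 mm
Gross irrigation = 70.005 / 0.87 = 80.466 mm
Volume = 80.466 mm × 232.9 ha × 10 = 187405.3 m³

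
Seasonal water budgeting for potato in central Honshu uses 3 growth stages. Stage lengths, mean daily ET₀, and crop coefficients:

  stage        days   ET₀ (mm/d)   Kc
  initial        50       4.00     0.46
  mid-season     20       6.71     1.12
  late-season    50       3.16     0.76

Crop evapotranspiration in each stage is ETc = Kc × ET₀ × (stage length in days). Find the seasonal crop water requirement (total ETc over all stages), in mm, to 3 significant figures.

362 mm

initial: 0.46 × 4.00 × 50 = 92.00 mm
mid-season: 1.12 × 6.71 × 20 = 150.30 mm
late-season: 0.76 × 3.16 × 50 = 120.08 mm
Seasonal total = 362.38 mm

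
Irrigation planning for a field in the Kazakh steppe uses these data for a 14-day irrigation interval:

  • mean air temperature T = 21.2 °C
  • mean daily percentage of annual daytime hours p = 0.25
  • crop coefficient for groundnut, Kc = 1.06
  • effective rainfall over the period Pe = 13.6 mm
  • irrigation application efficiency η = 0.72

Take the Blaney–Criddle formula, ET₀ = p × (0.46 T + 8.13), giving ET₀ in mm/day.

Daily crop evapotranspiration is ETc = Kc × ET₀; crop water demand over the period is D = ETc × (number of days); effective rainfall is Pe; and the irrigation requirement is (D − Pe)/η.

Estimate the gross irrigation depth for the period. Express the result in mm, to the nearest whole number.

ET₀ = 0.25 × (0.46 × 21.2 + 8.13) = 0.25 × 17.882 = 4.4705 mm/d
ETc = Kc × ET₀ = 1.06 × 4.4705 = 4.7387 mm/d
Crop demand D = ETc × 14 d = 4.7387 × 14 = 66.342 mm
D − Pe = 66.342 − 13.6 = 52.742 mm
Gross irrigation = 52.742 / 0.72 = 73.253 mm

73 mm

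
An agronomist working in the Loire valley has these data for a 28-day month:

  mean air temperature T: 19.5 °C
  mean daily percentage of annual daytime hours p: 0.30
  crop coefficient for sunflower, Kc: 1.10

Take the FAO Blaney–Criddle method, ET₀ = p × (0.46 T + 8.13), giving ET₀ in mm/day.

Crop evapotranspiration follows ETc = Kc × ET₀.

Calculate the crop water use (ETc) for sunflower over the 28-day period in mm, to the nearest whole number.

ET₀ = 0.30 × (0.46 × 19.5 + 8.13) = 0.30 × 17.100 = 5.1300 mm/d
ETc = Kc × ET₀ = 1.10 × 5.1300 = 5.6430 mm/d
Over 28 days: 5.6430 × 28 = 158.004 mm

158 mm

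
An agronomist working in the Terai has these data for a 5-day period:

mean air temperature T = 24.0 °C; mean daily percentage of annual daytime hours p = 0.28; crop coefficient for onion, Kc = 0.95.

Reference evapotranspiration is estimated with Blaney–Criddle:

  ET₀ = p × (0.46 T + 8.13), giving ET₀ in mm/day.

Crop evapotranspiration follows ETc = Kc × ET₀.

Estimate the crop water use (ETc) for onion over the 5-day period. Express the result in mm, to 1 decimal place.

25.5 mm

ET₀ = 0.28 × (0.46 × 24.0 + 8.13) = 0.28 × 19.170 = 5.3676 mm/d
ETc = Kc × ET₀ = 0.95 × 5.3676 = 5.0992 mm/d
Over 5 days: 5.0992 × 5 = 25.496 mm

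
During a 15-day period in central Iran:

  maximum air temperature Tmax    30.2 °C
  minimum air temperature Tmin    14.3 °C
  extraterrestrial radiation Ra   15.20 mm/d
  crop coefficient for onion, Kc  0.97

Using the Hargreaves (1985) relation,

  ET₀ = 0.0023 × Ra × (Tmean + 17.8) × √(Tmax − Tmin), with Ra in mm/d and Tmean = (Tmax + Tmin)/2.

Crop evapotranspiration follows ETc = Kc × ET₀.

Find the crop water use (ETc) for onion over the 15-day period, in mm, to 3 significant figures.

81.2 mm

Tmean = (30.2 + 14.3)/2 = 22.25 °C
ET₀ = 0.0023 × 15.20 × (22.25 + 17.8) × √15.9 = 0.0023 × 15.20 × 40.05 × 3.9875 = 5.5831 mm/d
ETc = Kc × ET₀ = 0.97 × 5.5831 = 5.4156 mm/d
Over 15 days: 5.4156 × 15 = 81.234 mm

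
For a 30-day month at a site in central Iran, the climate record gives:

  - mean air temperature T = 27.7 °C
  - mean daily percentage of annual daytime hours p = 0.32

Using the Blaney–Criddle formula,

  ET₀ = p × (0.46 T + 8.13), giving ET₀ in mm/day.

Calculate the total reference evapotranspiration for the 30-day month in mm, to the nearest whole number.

200 mm

ET₀ = 0.32 × (0.46 × 27.7 + 8.13) = 0.32 × 20.872 = 6.6790 mm/d
Monthly total = 6.6790 × 30 = 200.370 mm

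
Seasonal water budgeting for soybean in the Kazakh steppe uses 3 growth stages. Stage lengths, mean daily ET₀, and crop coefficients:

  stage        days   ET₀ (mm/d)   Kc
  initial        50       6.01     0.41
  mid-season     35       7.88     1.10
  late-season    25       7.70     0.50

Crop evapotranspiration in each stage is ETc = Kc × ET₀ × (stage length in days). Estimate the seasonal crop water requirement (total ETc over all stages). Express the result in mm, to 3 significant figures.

initial: 0.41 × 6.01 × 50 = 123.21 mm
mid-season: 1.10 × 7.88 × 35 = 303.38 mm
late-season: 0.50 × 7.70 × 25 = 96.25 mm
Seasonal total = 522.84 mm

523 mm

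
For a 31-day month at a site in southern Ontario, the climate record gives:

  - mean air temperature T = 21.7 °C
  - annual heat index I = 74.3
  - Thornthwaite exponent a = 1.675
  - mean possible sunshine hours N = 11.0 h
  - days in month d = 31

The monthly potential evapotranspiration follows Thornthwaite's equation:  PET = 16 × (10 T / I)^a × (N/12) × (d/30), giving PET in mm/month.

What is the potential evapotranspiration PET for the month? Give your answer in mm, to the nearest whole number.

91 mm

10T/I = 10 × 21.7 / 74.3 = 2.9206
(10T/I)^a = 2.9206^1.675 = 6.0210
Uncorrected PET = 16 × 6.0210 = 96.336 mm
Correction = (N/12)(d/30) = (11.0/12)(31/30) = 0.9472
PET = 96.336 × 0.9472 = 91.249 mm/month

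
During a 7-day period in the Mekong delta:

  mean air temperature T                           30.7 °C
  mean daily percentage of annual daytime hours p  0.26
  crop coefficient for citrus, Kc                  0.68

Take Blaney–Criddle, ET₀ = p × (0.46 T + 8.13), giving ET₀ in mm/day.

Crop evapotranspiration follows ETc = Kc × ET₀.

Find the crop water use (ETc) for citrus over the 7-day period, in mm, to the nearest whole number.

ET₀ = 0.26 × (0.46 × 30.7 + 8.13) = 0.26 × 22.252 = 5.7855 mm/d
ETc = Kc × ET₀ = 0.68 × 5.7855 = 3.9341 mm/d
Over 7 days: 3.9341 × 7 = 27.539 mm

28 mm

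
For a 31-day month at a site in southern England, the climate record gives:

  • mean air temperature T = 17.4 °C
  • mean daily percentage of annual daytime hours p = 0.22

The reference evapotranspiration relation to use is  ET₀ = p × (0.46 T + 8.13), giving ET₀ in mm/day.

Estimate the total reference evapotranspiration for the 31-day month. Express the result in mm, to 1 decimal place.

110.0 mm

ET₀ = 0.22 × (0.46 × 17.4 + 8.13) = 0.22 × 16.134 = 3.5495 mm/d
Monthly total = 3.5495 × 31 = 110.035 mm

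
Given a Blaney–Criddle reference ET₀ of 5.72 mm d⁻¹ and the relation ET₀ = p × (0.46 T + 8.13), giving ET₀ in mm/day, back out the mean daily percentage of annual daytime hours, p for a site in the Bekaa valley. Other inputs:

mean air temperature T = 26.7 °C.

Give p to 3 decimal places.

p = ET₀ / (0.46 T + 8.13) = 5.72 / (0.46 × 26.7 + 8.13) = 5.72 / 20.412 = 0.2802

0.280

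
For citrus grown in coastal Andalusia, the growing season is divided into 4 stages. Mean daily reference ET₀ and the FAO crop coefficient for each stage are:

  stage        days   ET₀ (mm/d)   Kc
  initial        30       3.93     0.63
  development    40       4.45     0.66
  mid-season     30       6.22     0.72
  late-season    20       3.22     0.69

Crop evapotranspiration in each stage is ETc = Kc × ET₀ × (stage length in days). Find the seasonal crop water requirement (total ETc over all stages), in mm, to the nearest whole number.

initial: 0.63 × 3.93 × 30 = 74.28 mm
development: 0.66 × 4.45 × 40 = 117.48 mm
mid-season: 0.72 × 6.22 × 30 = 134.35 mm
late-season: 0.69 × 3.22 × 20 = 44.44 mm
Seasonal total = 370.55 mm

371 mm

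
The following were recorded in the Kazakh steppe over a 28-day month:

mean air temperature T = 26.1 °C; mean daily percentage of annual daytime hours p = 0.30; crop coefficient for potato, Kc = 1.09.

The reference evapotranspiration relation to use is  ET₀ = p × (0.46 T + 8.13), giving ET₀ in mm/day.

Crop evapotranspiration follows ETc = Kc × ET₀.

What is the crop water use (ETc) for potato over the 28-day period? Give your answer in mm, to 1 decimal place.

ET₀ = 0.30 × (0.46 × 26.1 + 8.13) = 0.30 × 20.136 = 6.0408 mm/d
ETc = Kc × ET₀ = 1.09 × 6.0408 = 6.5845 mm/d
Over 28 days: 6.5845 × 28 = 184.366 mm

184.4 mm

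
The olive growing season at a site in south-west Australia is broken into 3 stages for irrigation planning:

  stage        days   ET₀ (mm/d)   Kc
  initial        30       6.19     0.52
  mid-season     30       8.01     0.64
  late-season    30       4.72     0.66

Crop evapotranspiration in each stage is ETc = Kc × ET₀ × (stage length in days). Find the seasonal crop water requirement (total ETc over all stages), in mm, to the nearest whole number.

344 mm

initial: 0.52 × 6.19 × 30 = 96.56 mm
mid-season: 0.64 × 8.01 × 30 = 153.79 mm
late-season: 0.66 × 4.72 × 30 = 93.46 mm
Seasonal total = 343.81 mm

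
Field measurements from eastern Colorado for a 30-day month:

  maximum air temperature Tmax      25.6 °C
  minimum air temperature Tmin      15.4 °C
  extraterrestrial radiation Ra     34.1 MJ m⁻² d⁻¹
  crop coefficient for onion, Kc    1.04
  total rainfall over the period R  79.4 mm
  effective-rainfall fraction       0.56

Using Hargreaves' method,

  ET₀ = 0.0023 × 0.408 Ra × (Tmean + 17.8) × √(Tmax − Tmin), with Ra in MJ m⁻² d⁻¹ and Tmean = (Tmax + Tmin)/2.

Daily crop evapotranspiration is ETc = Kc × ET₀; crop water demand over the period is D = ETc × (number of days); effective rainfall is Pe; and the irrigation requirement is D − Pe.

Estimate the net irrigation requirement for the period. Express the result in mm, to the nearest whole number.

Tmean = (25.6 + 15.4)/2 = 20.50 °C
0.408 Ra = 0.408 × 34.1 = 13.9128 mm/d equivalent
ET₀ = 0.0023 × 13.9128 × (20.50 + 17.8) × √10.2 = 0.0023 × 13.9128 × 38.30 × 3.1937 = 3.9141 mm/d
ETc = Kc × ET₀ = 1.04 × 3.9141 = 4.0707 mm/d
Crop demand D = ETc × 30 d = 4.0707 × 30 = 122.121 mm
Pe = 0.56 × 79.4 = 44.464 mm
D − Pe = 122.121 − 44.464 = 77.657 mm

78 mm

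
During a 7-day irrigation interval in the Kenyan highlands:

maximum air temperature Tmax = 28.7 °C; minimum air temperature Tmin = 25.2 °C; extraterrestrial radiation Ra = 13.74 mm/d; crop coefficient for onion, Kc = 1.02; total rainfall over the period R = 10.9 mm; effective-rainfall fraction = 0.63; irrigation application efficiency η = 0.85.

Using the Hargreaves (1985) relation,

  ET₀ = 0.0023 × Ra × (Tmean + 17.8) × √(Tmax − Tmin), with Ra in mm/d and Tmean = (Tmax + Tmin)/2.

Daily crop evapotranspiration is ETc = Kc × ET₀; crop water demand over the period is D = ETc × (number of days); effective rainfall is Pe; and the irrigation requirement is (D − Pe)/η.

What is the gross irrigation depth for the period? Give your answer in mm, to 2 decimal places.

Tmean = (28.7 + 25.2)/2 = 26.95 °C
ET₀ = 0.0023 × 13.74 × (26.95 + 17.8) × √3.5 = 0.0023 × 13.74 × 44.75 × 1.8708 = 2.6457 mm/d
ETc = Kc × ET₀ = 1.02 × 2.6457 = 2.6986 mm/d
Crop demand D = ETc × 7 d = 2.6986 × 7 = 18.890 mm
Pe = 0.63 × 10.9 = 6.867 mm
D − Pe = 18.890 − 6.867 = 12.023 mm
Gross irrigation = 12.023 / 0.85 = 14.145 mm

14.15 mm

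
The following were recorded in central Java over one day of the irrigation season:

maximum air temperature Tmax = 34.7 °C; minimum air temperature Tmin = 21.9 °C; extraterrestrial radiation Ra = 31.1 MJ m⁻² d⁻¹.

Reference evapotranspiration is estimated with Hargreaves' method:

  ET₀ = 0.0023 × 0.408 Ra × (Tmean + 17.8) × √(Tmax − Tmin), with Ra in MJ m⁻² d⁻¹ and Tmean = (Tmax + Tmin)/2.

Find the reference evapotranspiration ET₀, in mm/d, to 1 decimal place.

4.8 mm/d

Tmean = (34.7 + 21.9)/2 = 28.30 °C
0.408 Ra = 0.408 × 31.1 = 12.6888 mm/d equivalent
ET₀ = 0.0023 × 12.6888 × (28.30 + 17.8) × √12.8 = 0.0023 × 12.6888 × 46.10 × 3.5777 = 4.8134 mm/d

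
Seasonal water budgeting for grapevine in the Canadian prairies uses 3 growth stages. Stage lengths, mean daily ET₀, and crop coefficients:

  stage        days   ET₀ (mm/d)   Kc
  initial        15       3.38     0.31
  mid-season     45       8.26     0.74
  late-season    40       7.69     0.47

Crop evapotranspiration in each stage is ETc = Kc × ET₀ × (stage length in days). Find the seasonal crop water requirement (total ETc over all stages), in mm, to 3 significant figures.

initial: 0.31 × 3.38 × 15 = 15.72 mm
mid-season: 0.74 × 8.26 × 45 = 275.06 mm
late-season: 0.47 × 7.69 × 40 = 144.57 mm
Seasonal total = 435.35 mm

435 mm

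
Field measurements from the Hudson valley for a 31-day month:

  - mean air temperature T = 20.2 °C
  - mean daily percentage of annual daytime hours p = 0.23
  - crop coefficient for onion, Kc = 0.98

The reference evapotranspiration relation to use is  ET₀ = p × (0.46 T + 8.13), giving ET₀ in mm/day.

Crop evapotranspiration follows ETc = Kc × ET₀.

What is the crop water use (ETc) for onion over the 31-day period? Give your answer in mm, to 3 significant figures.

ET₀ = 0.23 × (0.46 × 20.2 + 8.13) = 0.23 × 17.422 = 4.0071 mm/d
ETc = Kc × ET₀ = 0.98 × 4.0071 = 3.9270 mm/d
Over 31 days: 3.9270 × 31 = 121.737 mm

122 mm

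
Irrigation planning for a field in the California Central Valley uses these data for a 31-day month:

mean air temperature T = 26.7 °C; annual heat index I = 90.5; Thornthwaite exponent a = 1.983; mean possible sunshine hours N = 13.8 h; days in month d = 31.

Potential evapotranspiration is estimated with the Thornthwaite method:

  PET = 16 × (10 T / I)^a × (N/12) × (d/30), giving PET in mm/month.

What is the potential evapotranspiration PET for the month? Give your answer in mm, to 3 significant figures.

10T/I = 10 × 26.7 / 90.5 = 2.9503
(10T/I)^a = 2.9503^1.983 = 8.5456
Uncorrected PET = 16 × 8.5456 = 136.730 mm
Correction = (N/12)(d/30) = (13.8/12)(31/30) = 1.1883
PET = 136.730 × 1.1883 = 162.476 mm/month

162 mm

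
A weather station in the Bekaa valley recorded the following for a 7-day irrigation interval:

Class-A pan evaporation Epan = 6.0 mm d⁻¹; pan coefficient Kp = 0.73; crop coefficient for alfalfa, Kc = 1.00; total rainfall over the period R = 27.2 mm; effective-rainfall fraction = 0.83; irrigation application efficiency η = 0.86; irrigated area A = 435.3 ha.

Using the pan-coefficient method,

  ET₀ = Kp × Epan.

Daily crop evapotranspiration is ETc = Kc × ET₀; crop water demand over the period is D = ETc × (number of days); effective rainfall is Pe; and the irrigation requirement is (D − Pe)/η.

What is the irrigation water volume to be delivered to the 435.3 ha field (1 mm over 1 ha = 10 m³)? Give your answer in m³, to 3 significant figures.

40900 m³

ET₀ = 0.73 × 6.0 = 4.3800 mm/d
ETc = Kc × ET₀ = 1.00 × 4.3800 = 4.3800 mm/d
Crop demand D = ETc × 7 d = 4.3800 × 7 = 30.660 mm
Pe = 0.83 × 27.2 = 22.576 mm
D − Pe = 30.660 − 22.576 = 8.084 mm
Gross irrigation = 8.084 / 0.86 = 9.400 mm
Volume = 9.400 mm × 435.3 ha × 10 = 40918.2 m³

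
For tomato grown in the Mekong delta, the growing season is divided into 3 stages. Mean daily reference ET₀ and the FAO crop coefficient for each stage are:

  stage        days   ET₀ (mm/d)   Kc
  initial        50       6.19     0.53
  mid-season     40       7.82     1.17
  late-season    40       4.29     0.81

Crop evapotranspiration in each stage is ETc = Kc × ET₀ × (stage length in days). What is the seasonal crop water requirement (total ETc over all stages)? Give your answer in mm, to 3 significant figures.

669 mm

initial: 0.53 × 6.19 × 50 = 164.04 mm
mid-season: 1.17 × 7.82 × 40 = 365.98 mm
late-season: 0.81 × 4.29 × 40 = 139.00 mm
Seasonal total = 669.02 mm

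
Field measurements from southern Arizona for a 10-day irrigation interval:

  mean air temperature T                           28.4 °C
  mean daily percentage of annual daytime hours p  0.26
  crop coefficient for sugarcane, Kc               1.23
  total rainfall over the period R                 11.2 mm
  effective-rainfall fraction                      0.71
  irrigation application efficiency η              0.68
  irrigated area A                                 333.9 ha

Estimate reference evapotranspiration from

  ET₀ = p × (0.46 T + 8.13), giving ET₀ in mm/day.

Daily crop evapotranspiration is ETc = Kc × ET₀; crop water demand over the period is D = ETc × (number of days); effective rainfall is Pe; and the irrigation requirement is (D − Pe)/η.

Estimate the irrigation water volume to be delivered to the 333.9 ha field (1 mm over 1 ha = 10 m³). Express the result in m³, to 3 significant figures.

ET₀ = 0.26 × (0.46 × 28.4 + 8.13) = 0.26 × 21.194 = 5.5104 mm/d
ETc = Kc × ET₀ = 1.23 × 5.5104 = 6.7778 mm/d
Crop demand D = ETc × 10 d = 6.7778 × 10 = 67.778 mm
Pe = 0.71 × 11.2 = 7.952 mm
D − Pe = 67.778 − 7.952 = 59.826 mm
Gross irrigation = 59.826 / 0.68 = 87.979 mm
Volume = 87.979 mm × 333.9 ha × 10 = 293761.9 m³

294000 m³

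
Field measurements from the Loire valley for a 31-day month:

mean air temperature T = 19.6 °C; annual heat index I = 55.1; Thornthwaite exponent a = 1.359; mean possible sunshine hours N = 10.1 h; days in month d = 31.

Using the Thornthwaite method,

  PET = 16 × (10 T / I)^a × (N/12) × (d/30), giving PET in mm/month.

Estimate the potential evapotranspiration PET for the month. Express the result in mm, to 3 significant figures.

78.1 mm

10T/I = 10 × 19.6 / 55.1 = 3.5572
(10T/I)^a = 3.5572^1.359 = 5.6099
Uncorrected PET = 16 × 5.6099 = 89.758 mm
Correction = (N/12)(d/30) = (10.1/12)(31/30) = 0.8697
PET = 89.758 × 0.8697 = 78.063 mm/month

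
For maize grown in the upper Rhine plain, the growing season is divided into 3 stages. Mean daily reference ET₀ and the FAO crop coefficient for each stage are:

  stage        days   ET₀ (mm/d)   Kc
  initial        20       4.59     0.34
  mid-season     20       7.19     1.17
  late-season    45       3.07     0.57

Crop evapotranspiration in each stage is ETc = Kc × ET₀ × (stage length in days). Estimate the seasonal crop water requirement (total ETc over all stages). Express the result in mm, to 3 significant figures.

initial: 0.34 × 4.59 × 20 = 31.21 mm
mid-season: 1.17 × 7.19 × 20 = 168.25 mm
late-season: 0.57 × 3.07 × 45 = 78.75 mm
Seasonal total = 278.21 mm

278 mm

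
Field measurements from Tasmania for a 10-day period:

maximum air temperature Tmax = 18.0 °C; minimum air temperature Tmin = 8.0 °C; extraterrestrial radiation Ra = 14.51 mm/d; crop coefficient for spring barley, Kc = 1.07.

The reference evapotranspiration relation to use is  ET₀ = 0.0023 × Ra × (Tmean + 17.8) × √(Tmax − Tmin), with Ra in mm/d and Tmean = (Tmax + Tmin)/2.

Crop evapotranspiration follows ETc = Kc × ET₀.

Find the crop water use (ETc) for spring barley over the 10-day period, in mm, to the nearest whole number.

Tmean = (18.0 + 8.0)/2 = 13.00 °C
ET₀ = 0.0023 × 14.51 × (13.00 + 17.8) × √10.0 = 0.0023 × 14.51 × 30.80 × 3.1623 = 3.2505 mm/d
ETc = Kc × ET₀ = 1.07 × 3.2505 = 3.4780 mm/d
Over 10 days: 3.4780 × 10 = 34.780 mm

35 mm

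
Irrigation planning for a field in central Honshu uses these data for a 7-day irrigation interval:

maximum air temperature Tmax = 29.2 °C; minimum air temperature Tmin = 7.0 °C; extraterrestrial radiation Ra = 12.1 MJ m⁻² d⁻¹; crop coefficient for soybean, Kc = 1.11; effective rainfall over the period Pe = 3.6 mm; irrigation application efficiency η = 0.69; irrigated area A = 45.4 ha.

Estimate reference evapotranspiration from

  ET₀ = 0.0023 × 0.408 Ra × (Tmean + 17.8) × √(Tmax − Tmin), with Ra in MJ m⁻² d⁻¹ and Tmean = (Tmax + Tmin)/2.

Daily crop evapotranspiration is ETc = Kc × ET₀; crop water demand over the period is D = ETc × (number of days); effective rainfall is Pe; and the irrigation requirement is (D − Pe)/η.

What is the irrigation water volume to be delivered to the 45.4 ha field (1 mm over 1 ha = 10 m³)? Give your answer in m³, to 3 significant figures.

7450 m³

Tmean = (29.2 + 7.0)/2 = 18.10 °C
0.408 Ra = 0.408 × 12.1 = 4.9368 mm/d equivalent
ET₀ = 0.0023 × 4.9368 × (18.10 + 17.8) × √22.2 = 0.0023 × 4.9368 × 35.90 × 4.7117 = 1.9206 mm/d
ETc = Kc × ET₀ = 1.11 × 1.9206 = 2.1319 mm/d
Crop demand D = ETc × 7 d = 2.1319 × 7 = 14.923 mm
D − Pe = 14.923 − 3.6 = 11.323 mm
Gross irrigation = 11.323 / 0.69 = 16.410 mm
Volume = 16.410 mm × 45.4 ha × 10 = 7450.1 m³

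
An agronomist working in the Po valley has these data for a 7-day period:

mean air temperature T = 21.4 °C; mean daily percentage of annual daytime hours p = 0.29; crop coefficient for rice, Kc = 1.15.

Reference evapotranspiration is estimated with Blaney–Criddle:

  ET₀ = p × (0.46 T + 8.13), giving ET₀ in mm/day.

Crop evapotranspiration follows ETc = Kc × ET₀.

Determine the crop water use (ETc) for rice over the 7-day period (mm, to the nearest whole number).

ET₀ = 0.29 × (0.46 × 21.4 + 8.13) = 0.29 × 17.974 = 5.2125 mm/d
ETc = Kc × ET₀ = 1.15 × 5.2125 = 5.9944 mm/d
Over 7 days: 5.9944 × 7 = 41.961 mm

42 mm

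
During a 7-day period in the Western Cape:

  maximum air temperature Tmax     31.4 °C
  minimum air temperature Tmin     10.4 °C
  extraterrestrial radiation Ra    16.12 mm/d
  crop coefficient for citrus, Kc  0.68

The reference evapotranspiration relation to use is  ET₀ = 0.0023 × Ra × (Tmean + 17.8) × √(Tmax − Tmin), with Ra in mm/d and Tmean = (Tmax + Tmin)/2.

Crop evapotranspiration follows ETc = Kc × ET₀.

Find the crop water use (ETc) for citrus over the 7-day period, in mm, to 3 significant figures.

31.3 mm

Tmean = (31.4 + 10.4)/2 = 20.90 °C
ET₀ = 0.0023 × 16.12 × (20.90 + 17.8) × √21.0 = 0.0023 × 16.12 × 38.70 × 4.5826 = 6.5753 mm/d
ETc = Kc × ET₀ = 0.68 × 6.5753 = 4.4712 mm/d
Over 7 days: 4.4712 × 7 = 31.298 mm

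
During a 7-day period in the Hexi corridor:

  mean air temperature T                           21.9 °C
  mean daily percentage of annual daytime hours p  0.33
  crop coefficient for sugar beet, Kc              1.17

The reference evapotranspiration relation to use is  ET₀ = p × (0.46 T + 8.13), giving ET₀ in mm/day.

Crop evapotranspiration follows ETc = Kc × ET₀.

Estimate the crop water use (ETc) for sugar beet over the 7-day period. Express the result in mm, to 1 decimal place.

ET₀ = 0.33 × (0.46 × 21.9 + 8.13) = 0.33 × 18.204 = 6.0073 mm/d
ETc = Kc × ET₀ = 1.17 × 6.0073 = 7.0285 mm/d
Over 7 days: 7.0285 × 7 = 49.200 mm

49.2 mm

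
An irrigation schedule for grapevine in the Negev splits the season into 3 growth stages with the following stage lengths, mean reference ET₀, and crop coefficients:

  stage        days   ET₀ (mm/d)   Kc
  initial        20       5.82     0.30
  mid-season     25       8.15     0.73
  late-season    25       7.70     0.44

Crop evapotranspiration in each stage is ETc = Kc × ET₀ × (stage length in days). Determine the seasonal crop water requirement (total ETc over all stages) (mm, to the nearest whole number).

initial: 0.30 × 5.82 × 20 = 34.92 mm
mid-season: 0.73 × 8.15 × 25 = 148.74 mm
late-season: 0.44 × 7.70 × 25 = 84.70 mm
Seasonal total = 268.36 mm

268 mm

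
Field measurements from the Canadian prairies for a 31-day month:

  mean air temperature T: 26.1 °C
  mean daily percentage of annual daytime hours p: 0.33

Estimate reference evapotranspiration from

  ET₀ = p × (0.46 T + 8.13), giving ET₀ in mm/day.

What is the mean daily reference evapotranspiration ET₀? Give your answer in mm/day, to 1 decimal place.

ET₀ = 0.33 × (0.46 × 26.1 + 8.13) = 0.33 × 20.136 = 6.6449 mm/d

6.6 mm/day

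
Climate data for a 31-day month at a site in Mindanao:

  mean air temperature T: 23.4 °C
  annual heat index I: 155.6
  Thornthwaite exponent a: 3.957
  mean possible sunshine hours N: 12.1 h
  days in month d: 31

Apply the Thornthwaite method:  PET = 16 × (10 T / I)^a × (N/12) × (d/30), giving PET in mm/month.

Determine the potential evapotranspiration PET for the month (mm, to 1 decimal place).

10T/I = 10 × 23.4 / 155.6 = 1.5039
(10T/I)^a = 1.5039^3.957 = 5.0264
Uncorrected PET = 16 × 5.0264 = 80.422 mm
Correction = (N/12)(d/30) = (12.1/12)(31/30) = 1.0419
PET = 80.422 × 1.0419 = 83.792 mm/month

83.8 mm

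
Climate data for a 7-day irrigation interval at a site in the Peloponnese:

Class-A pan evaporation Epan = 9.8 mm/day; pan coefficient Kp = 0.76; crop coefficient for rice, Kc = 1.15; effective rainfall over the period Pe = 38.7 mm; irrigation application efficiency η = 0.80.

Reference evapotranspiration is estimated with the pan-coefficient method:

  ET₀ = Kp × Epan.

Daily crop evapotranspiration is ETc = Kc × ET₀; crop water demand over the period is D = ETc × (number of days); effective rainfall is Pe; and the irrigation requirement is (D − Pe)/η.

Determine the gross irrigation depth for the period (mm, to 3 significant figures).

ET₀ = 0.76 × 9.8 = 7.4480 mm/d
ETc = Kc × ET₀ = 1.15 × 7.4480 = 8.5652 mm/d
Crop demand D = ETc × 7 d = 8.5652 × 7 = 59.956 mm
D − Pe = 59.956 − 38.7 = 21.256 mm
Gross irrigation = 21.256 / 0.80 = 26.570 mm

26.6 mm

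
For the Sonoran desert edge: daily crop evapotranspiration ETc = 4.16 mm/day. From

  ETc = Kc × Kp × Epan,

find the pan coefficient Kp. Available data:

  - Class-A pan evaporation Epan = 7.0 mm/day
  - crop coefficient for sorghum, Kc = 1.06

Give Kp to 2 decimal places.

ETc = Kc × Kp × Epan  ⇒  Kp = ETc / (Kc × Epan)
Kp = 4.16 / (1.06 × 7.0) = 4.16 / 7.420 = 0.5606

0.56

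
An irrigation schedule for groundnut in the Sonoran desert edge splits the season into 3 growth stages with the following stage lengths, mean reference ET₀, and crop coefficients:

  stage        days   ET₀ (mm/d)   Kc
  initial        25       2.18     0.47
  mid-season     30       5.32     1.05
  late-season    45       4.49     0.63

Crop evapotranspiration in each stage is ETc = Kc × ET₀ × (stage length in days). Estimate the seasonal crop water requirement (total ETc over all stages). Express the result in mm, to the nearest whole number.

initial: 0.47 × 2.18 × 25 = 25.62 mm
mid-season: 1.05 × 5.32 × 30 = 167.58 mm
late-season: 0.63 × 4.49 × 45 = 127.29 mm
Seasonal total = 320.49 mm

320 mm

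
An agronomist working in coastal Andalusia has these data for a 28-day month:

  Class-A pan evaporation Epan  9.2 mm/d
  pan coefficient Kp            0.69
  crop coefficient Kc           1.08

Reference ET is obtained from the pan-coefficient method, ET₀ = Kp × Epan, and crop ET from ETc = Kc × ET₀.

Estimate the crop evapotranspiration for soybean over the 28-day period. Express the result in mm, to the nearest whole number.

ET₀ = 0.69 × 9.2 = 6.3480 mm/d
ETc = Kc × ET₀ = 1.08 × 6.3480 = 6.8558 mm/d
Over 28 days: 6.8558 × 28 = 191.962 mm

192 mm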